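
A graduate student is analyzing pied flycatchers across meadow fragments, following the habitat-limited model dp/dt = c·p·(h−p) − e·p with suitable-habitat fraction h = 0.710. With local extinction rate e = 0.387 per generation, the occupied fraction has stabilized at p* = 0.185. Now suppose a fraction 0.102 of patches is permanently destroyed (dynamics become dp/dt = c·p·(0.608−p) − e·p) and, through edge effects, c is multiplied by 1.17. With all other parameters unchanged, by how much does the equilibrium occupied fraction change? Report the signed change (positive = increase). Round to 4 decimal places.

Balance c(h−p*) = e gives c = e/(0.71 − 0.18500) = 0.387/0.52500 = 0.73714.
New p* = 0.608 − e/c = 0.608 − 0.38700/0.86245 = 0.15928.
Δp* = 0.15928 − 0.18500 = -0.02572.

-0.0257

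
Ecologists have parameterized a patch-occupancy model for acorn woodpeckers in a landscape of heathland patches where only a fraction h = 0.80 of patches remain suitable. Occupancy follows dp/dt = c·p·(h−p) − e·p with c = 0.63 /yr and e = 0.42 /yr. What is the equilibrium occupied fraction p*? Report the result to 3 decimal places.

Setting dp/dt = 0 and dividing by p* gives c·(h−p*) = e.
So p* = h − e/c = 0.80 − 0.42/0.63 = 0.80 − 0.6667 = 0.1333.

0.133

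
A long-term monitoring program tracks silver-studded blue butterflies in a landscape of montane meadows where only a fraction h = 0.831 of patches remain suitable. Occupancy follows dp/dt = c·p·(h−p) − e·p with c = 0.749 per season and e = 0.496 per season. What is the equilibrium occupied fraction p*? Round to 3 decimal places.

Setting dp/dt = 0 and dividing by p* gives c·(h−p*) = e.
So p* = h − e/c = 0.831 − 0.496/0.749 = 0.831 − 0.6622 = 0.1688.

0.169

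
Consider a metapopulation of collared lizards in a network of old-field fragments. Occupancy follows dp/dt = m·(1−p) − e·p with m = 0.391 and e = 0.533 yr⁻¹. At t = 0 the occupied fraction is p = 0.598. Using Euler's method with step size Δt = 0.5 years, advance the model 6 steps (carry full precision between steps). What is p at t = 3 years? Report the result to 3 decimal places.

Update rule: p ← p + [m·(1−p) − e·p]·Δt with Δt = 0.5.
step 1: Δp = -0.08078, p = 0.51722
step 2: Δp = -0.04346, p = 0.47377
step 3: Δp = -0.02338, p = 0.45039
step 4: Δp = -0.01258, p = 0.43781
step 5: Δp = -0.00677, p = 0.43104
step 6: Δp = -0.00364, p = 0.42740

0.427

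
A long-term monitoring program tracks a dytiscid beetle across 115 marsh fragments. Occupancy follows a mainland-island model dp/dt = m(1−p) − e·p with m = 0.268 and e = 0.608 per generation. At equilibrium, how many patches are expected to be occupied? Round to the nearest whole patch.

35

p* = m/(m+e) = 0.268/0.8760 = 0.3059.
Expected occupied patches = N × p* = 115 × 0.3059 = 35.18 ≈ 35.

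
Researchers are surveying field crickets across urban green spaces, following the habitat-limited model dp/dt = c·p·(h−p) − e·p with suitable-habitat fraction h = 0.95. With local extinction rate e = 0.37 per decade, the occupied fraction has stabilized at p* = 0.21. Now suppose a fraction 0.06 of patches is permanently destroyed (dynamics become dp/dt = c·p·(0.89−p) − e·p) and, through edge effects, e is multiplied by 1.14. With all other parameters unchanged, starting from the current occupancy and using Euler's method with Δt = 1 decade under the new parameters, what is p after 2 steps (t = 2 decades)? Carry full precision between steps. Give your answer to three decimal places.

0.179

Balance c(h−p*) = e gives c = e/(0.95 − 0.21000) = 0.37/0.74000 = 0.50000.
Starting from p₀ = 0.21000; update p ← p + (dp/dt)·Δt with the new parameters.
t = 1: p = 0.21000 + (-0.01718) = 0.19282
t = 2: p = 0.19282 + (-0.01412) = 0.17871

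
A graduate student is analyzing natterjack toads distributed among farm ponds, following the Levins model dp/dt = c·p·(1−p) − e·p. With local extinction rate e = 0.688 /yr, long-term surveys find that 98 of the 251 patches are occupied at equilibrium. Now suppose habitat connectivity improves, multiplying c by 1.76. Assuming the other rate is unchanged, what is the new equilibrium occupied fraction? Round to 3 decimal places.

0.654

Observed p* = 98/251 = 0.39044.
Balance c(1−p*) = e gives c = e/(1 − 0.39044) = 0.688/0.60956 = 1.12868.
New p* = 1 − e/c = 1 − 0.68800/1.98648 = 0.65366.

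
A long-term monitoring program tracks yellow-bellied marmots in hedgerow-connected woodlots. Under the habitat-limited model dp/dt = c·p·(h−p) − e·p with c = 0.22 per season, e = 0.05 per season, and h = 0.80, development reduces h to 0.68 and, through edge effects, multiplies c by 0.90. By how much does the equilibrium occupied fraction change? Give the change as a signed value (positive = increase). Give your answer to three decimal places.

Before: p* = h − e/c = 0.80 − 0.05/0.22 = 0.80 − 0.2273 = 0.5727.
After: c = 0.198, e = 0.05, h = 0.68; p* = 0.68 − 0.05/0.198 = 0.4275.
Δp* = 0.4275 − 0.5727 = -0.1453.

-0.145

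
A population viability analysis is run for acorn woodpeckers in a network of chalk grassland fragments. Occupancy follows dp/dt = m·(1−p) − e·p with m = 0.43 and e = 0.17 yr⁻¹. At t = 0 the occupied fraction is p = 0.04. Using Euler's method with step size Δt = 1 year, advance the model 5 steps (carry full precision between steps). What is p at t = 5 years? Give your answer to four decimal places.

0.7097

Update rule: p ← p + [m·(1−p) − e·p]·Δt with Δt = 1.
step 1: Δp = +0.40600, p = 0.44600
step 2: Δp = +0.16240, p = 0.60840
step 3: Δp = +0.06496, p = 0.67336
step 4: Δp = +0.02598, p = 0.69934
step 5: Δp = +0.01039, p = 0.70974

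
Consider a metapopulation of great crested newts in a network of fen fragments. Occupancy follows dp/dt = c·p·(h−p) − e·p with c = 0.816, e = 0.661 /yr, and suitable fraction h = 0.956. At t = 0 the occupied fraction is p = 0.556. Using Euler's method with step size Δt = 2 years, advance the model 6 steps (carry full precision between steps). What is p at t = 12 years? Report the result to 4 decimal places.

0.1536

Update rule: p ← p + [c·p·(h−p) − e·p]·Δt with Δt = 2.
  1  |  dp/dt·Δt = -0.372075  |  p_1 = 0.183925
  2  |  dp/dt·Δt = -0.011398  |  p_2 = 0.172526
  3  |  dp/dt·Δt = -0.007483  |  p_3 = 0.165044
  4  |  dp/dt·Δt = -0.005143  |  p_4 = 0.159901
  5  |  dp/dt·Δt = -0.003640  |  p_5 = 0.156261
  6  |  dp/dt·Δt = -0.002629  |  p_6 = 0.153632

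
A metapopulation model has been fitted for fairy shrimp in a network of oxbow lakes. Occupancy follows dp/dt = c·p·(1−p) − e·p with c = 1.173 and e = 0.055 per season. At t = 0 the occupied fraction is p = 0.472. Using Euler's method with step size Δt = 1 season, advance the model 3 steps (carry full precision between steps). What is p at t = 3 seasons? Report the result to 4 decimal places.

Update rule: p ← p + [c·p·(1−p) − e·p]·Δt with Δt = 1.
step 1: Δp = +0.26637, p = 0.73837
step 2: Δp = +0.18599, p = 0.92436
step 3: Δp = +0.03118, p = 0.95553

0.9555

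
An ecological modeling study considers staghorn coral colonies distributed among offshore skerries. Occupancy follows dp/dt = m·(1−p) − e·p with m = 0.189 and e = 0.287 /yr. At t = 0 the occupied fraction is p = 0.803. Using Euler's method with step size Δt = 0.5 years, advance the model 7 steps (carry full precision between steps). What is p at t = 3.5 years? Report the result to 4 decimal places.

0.4576

Update rule: p ← p + [m·(1−p) − e·p]·Δt with Δt = 0.5.
p: 0.80300 → 0.70639  (Δp = -0.09661)
p: 0.70639 → 0.63277  (Δp = -0.07362)
p: 0.63277 → 0.57667  (Δp = -0.05610)
p: 0.57667 → 0.53392  (Δp = -0.04275)
p: 0.53392 → 0.50135  (Δp = -0.03257)
p: 0.50135 → 0.47653  (Δp = -0.02482)
p: 0.47653 → 0.45761  (Δp = -0.01891)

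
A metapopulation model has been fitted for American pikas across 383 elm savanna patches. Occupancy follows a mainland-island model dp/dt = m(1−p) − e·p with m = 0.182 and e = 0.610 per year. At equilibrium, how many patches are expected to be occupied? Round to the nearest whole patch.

88

p* = m/(m+e) = 0.182/0.7920 = 0.2298.
Expected occupied patches = N × p* = 383 × 0.2298 = 88.01 ≈ 88.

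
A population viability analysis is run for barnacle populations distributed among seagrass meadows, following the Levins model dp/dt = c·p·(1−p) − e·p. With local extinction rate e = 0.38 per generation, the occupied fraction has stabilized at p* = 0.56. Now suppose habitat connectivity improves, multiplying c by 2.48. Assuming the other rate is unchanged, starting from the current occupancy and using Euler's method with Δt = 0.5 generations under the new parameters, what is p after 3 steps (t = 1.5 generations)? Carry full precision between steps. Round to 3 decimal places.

0.819

Balance c(1−p*) = e gives c = e/(1 − 0.56000) = 0.38/0.44000 = 0.86364.
Starting from p₀ = 0.56000; update p ← p + (dp/dt)·Δt with the new parameters.
step 1: Δp = +0.15747, p = 0.71747
step 2: Δp = +0.08076, p = 0.79823
step 3: Δp = +0.02081, p = 0.81905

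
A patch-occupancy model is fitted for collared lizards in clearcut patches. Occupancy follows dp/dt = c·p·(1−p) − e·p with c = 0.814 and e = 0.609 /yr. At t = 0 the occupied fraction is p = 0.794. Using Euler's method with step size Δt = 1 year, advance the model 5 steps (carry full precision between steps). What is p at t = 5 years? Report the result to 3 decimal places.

Update rule: p ← p + [c·p·(1−p) − e·p]·Δt with Δt = 1.
  1  |  dp/dt·Δt = -0.350405  |  p_1 = 0.443595
  2  |  dp/dt·Δt = -0.069239  |  p_2 = 0.374356
  3  |  dp/dt·Δt = -0.037333  |  p_3 = 0.337023
  4  |  dp/dt·Δt = -0.023368  |  p_4 = 0.313655
  5  |  dp/dt·Δt = -0.015782  |  p_5 = 0.297873

0.298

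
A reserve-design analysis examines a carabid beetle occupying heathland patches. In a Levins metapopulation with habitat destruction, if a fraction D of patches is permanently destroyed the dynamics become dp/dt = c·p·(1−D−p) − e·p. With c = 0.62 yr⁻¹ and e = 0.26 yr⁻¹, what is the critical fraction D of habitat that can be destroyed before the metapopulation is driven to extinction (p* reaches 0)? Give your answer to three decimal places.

0.581

The nontrivial equilibrium is p* = (1−D) − e/c; extinction occurs when this hits zero.
So D_crit = 1 − e/c = 1 − 0.26/0.62 = 1 − 0.4194 = 0.5806.
This equals the undisturbed p*, a classic result of Lande's extension.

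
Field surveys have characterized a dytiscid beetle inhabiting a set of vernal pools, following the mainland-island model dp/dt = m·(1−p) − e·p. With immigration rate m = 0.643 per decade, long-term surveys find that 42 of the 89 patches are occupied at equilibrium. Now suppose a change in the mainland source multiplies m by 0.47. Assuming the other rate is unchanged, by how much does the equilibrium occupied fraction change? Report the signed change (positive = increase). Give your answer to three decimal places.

Observed p* = 42/89 = 0.47191.
Balance m(1−p*) = e·p* gives e = m(1−p*)/p* = 0.643×0.52809/0.47191 = 0.71955.
New p* = m/(m+e) = 0.30221/(0.30221+0.71955) = 0.29577.
Δp* = 0.29577 − 0.47191 = -0.17614.

-0.176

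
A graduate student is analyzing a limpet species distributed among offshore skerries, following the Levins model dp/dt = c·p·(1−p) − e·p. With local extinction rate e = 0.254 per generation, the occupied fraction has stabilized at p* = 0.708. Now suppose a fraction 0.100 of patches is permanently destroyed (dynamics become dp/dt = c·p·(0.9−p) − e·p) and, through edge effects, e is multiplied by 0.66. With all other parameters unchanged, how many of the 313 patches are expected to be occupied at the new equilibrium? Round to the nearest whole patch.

Balance c(1−p*) = e gives c = e/(1 − 0.70800) = 0.254/0.29200 = 0.86986.
New p* = 0.9 − e/c = 0.9 − 0.16764/0.86986 = 0.70728.
Expected occupied = 313 × 0.70728 = 221.38 ≈ 221.

221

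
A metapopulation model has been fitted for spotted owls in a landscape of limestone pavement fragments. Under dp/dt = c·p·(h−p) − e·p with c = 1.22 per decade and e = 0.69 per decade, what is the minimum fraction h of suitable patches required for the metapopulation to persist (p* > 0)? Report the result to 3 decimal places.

p* = h − e/c is positive only when h > e/c.
h_min = e/c = 0.69/1.22 = 0.5656.

0.566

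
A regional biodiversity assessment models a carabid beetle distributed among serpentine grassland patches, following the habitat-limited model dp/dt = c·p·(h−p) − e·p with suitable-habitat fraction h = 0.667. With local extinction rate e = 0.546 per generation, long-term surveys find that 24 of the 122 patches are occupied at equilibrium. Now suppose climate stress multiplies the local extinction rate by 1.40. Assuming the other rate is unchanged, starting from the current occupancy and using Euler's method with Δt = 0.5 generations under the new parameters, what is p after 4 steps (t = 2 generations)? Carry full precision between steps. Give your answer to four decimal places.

0.1331

Observed p* = 24/122 = 0.19672.
Balance c(h−p*) = e gives c = e/(0.667 − 0.19672) = 0.546/0.47028 = 1.16101.
Starting from p₀ = 0.19672; update p ← p + (dp/dt)·Δt with the new parameters.
  1  |  dp/dt·Δt = -0.021482  |  p_1 = 0.175239
  2  |  dp/dt·Δt = -0.016951  |  p_2 = 0.158289
  3  |  dp/dt·Δt = -0.013754  |  p_3 = 0.144535
  4  |  dp/dt·Δt = -0.011405  |  p_4 = 0.133130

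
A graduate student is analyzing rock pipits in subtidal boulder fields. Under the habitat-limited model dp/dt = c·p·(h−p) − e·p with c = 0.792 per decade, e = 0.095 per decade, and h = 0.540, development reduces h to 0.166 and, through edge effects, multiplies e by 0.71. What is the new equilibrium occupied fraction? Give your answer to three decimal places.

Before: p* = h − e/c = 0.540 − 0.095/0.792 = 0.540 − 0.1199 = 0.4201.
After: c = 0.792, e = 0.06745, h = 0.166; p* = 0.166 − 0.06745/0.792 = 0.0808.

0.081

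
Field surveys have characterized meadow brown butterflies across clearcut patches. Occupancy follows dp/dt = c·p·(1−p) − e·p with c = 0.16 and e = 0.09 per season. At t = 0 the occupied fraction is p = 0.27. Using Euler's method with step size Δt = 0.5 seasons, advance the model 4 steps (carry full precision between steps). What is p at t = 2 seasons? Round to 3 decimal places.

Update rule: p ← p + [c·p·(1−p) − e·p]·Δt with Δt = 0.5.
p: 0.27000 → 0.27362  (Δp = +0.00362)
p: 0.27362 → 0.27721  (Δp = +0.00359)
p: 0.27721 → 0.28076  (Δp = +0.00355)
p: 0.28076 → 0.28428  (Δp = +0.00352)

0.284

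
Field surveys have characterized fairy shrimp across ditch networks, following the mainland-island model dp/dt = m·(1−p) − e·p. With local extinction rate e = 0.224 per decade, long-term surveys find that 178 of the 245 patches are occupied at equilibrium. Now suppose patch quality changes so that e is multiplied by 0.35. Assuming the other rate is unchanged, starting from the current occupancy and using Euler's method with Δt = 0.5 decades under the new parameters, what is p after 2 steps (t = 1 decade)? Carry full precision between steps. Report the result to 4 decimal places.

Observed p* = 178/245 = 0.72653.
Balance m(1−p*) = e·p* gives m = e·p*/(1−p*) = 0.224×0.72653/0.27347 = 0.59510.
Starting from p₀ = 0.72653; update p ← p + (dp/dt)·Δt with the new parameters.
p: 0.72653 → 0.77942  (Δp = +0.05289)
p: 0.77942 → 0.81450  (Δp = +0.03508)

0.8145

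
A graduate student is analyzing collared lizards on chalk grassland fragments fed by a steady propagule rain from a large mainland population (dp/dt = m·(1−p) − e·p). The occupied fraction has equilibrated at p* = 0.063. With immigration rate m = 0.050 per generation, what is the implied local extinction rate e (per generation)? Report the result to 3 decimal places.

At equilibrium m(1−p*) = e·p*, so e = m(1−p*)/p*.
e = 0.050 × 0.9370 / 0.063 = 0.7437.

0.744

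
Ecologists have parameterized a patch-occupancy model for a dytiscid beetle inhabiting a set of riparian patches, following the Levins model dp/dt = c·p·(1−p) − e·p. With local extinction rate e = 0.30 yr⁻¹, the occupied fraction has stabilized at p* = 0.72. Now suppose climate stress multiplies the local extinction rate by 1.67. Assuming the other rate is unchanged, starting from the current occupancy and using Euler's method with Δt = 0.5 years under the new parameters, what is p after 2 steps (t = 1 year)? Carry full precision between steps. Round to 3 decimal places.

0.608

Balance c(1−p*) = e gives c = e/(1 − 0.72000) = 0.30/0.28000 = 1.07143.
Starting from p₀ = 0.72000; update p ← p + (dp/dt)·Δt with the new parameters.
  1  |  dp/dt·Δt = -0.072360  |  p_1 = 0.647640
  2  |  dp/dt·Δt = -0.039983  |  p_2 = 0.607657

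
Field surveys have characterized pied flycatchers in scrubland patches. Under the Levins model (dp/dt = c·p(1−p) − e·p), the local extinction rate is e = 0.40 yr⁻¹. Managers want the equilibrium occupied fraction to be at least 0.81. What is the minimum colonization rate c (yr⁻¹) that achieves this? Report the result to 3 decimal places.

2.105

p* = 1 − e/c ≥ 0.81 requires e/c ≤ 0.1900, i.e. c ≥ e/0.1900.
c_min = 0.40/0.1900 = 2.1053.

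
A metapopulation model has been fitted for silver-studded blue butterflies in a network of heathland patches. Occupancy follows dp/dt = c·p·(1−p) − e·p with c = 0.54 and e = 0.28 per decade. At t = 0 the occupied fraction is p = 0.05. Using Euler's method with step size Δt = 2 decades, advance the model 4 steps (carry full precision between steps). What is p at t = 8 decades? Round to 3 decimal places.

Update rule: p ← p + [c·p·(1−p) − e·p]·Δt with Δt = 2.
p: 0.05000 → 0.07330  (Δp = +0.02330)
p: 0.07330 → 0.10561  (Δp = +0.03231)
p: 0.10561 → 0.14849  (Δp = +0.04287)
p: 0.14849 → 0.20189  (Δp = +0.05340)

0.202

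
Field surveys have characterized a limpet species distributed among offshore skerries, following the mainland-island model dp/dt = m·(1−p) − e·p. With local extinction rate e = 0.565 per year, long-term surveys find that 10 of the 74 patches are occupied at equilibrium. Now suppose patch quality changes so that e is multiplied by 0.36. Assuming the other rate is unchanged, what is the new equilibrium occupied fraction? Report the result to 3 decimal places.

Observed p* = 10/74 = 0.13514.
Balance m(1−p*) = e·p* gives m = e·p*/(1−p*) = 0.565×0.13514/0.86486 = 0.08828.
New p* = m/(m+e) = 0.08828/(0.08828+0.20340) = 0.30266.

0.303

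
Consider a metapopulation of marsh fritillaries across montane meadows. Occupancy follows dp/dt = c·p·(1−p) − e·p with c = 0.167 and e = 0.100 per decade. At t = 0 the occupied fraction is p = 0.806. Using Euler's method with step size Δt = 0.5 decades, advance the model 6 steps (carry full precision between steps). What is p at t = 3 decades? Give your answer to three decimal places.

Update rule: p ← p + [c·p·(1−p) − e·p]·Δt with Δt = 0.5.
t = 0.5: p = 0.80600 + (-0.02724) = 0.77876
t = 1: p = 0.77876 + (-0.02455) = 0.75421
t = 1.5: p = 0.75421 + (-0.02223) = 0.73197
t = 2: p = 0.73197 + (-0.02022) = 0.71176
t = 2.5: p = 0.71176 + (-0.01846) = 0.69330
t = 3: p = 0.69330 + (-0.01691) = 0.67639

0.676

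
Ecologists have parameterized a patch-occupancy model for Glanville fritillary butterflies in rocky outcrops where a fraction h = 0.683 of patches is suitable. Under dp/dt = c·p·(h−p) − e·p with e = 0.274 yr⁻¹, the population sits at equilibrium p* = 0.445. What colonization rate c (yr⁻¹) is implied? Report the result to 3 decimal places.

At equilibrium c(h−p*) = e, so c = e/(h−p*).
c = 0.274/(0.683 − 0.445) = 0.274/0.2380 = 1.1513.

1.151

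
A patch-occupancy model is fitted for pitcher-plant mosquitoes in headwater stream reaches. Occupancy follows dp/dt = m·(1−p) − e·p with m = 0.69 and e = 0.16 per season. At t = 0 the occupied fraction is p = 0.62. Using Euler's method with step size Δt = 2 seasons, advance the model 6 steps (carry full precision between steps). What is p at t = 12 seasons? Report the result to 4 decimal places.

Update rule: p ← p + [m·(1−p) − e·p]·Δt with Δt = 2.
  1  |  dp/dt·Δt = +0.326000  |  p_1 = 0.946000
  2  |  dp/dt·Δt = -0.228200  |  p_2 = 0.717800
  3  |  dp/dt·Δt = +0.159740  |  p_3 = 0.877540
  4  |  dp/dt·Δt = -0.111818  |  p_4 = 0.765722
  5  |  dp/dt·Δt = +0.078273  |  p_5 = 0.843995
  6  |  dp/dt·Δt = -0.054791  |  p_6 = 0.789204

0.7892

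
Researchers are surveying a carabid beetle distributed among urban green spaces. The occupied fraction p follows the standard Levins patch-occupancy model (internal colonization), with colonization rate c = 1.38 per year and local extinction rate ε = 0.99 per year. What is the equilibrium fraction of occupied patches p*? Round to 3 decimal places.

Setting dp/dt = 0 and dividing through by p* gives c·(1−p*) = ε.
So p* = 1 − ε/c = 1 − 0.99/1.38 = 1 − 0.7174 = 0.2826.

0.283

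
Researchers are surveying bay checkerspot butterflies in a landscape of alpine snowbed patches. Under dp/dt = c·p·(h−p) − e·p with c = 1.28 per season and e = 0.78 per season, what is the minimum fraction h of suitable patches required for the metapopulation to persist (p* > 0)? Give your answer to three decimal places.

0.609

p* = h − e/c is positive only when h > e/c.
h_min = e/c = 0.78/1.28 = 0.6094.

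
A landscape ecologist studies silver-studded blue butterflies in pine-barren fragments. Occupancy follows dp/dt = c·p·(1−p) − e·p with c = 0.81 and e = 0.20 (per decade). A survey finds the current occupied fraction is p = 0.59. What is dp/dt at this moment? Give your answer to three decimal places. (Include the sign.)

0.078

Colonization term: c·p·(1−p) = 0.81×0.59×0.4100 = 0.19594.
Extinction term: e·p = 0.11800.
dp/dt = 0.19594 − 0.11800 = 0.07794.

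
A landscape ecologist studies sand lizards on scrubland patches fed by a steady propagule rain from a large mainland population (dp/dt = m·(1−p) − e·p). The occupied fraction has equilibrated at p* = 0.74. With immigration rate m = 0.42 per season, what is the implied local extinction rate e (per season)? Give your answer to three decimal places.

At equilibrium m(1−p*) = e·p*, so e = m(1−p*)/p*.
e = 0.42 × 0.2600 / 0.74 = 0.1476.

0.148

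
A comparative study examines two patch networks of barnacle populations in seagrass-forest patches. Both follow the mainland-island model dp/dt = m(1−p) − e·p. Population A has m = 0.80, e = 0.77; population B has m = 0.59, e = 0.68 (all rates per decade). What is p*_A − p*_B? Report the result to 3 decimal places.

A: p*_A = m/(m+e) = 0.80/1.5700 = 0.5096.
B: p*_B = 0.59/1.2700 = 0.4646.
p*_A − p*_B = 0.5096 − 0.4646 = 0.0450.

0.045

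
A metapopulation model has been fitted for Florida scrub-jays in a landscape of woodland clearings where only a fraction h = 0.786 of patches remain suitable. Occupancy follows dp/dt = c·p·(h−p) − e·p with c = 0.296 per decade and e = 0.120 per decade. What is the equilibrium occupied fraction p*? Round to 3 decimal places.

Setting dp/dt = 0 and dividing by p* gives c·(h−p*) = e.
So p* = h − e/c = 0.786 − 0.120/0.296 = 0.786 − 0.4054 = 0.3806.

0.381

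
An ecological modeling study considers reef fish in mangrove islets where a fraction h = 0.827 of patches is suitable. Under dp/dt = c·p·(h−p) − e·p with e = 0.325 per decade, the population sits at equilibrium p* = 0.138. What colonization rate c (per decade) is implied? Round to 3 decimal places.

0.472

At equilibrium c(h−p*) = e, so c = e/(h−p*).
c = 0.325/(0.827 − 0.138) = 0.325/0.6890 = 0.4717.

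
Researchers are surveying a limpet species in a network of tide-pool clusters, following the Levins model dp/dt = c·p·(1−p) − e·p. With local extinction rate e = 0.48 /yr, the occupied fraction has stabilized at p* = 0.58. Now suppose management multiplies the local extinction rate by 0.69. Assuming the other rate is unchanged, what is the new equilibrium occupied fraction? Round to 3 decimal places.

Balance c(1−p*) = e gives c = e/(1 − 0.58000) = 0.48/0.42000 = 1.14286.
New p* = 1 − e/c = 1 − 0.33120/1.14286 = 0.71020.

0.710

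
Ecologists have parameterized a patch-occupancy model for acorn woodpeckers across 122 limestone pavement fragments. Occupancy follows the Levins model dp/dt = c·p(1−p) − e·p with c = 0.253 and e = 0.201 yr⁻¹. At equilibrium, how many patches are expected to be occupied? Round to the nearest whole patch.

25

p* = 1 − e/c = 1 − 0.201/0.253 = 0.2055.
Expected occupied patches = N × p* = 122 × 0.2055 = 25.08 ≈ 25.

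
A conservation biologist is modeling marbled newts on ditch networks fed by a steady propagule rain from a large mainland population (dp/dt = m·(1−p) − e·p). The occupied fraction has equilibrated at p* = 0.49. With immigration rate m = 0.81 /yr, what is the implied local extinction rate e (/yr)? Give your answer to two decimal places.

0.84

At equilibrium m(1−p*) = e·p*, so e = m(1−p*)/p*.
e = 0.81 × 0.5100 / 0.49 = 0.8431.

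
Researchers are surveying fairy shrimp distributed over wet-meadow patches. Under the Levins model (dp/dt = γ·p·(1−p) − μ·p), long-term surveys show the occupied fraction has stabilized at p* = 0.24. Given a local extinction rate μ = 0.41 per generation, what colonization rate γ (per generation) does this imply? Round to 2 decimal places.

0.54

At equilibrium γ(1−p*) = μ, so γ = μ/(1−p*).
γ = 0.41/(1 − 0.24) = 0.41/0.7600 = 0.5395.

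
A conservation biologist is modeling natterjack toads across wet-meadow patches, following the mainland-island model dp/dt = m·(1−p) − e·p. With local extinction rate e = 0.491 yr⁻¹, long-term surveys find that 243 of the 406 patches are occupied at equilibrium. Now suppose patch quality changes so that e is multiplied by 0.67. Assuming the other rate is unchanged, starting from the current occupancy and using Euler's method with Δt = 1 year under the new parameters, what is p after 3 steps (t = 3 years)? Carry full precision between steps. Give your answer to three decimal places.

0.690

Observed p* = 243/406 = 0.59852.
Balance m(1−p*) = e·p* gives m = e·p*/(1−p*) = 0.491×0.59852/0.40148 = 0.73198.
Starting from p₀ = 0.59852; update p ← p + (dp/dt)·Δt with the new parameters.
p: 0.59852 → 0.69550  (Δp = +0.09698)
p: 0.69550 → 0.68959  (Δp = -0.00591)
p: 0.68959 → 0.68995  (Δp = +0.00036)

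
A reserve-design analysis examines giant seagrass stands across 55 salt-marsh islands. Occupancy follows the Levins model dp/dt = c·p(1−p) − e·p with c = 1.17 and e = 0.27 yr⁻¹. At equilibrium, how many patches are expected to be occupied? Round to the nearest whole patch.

42

p* = 1 − e/c = 1 − 0.27/1.17 = 0.7692.
Expected occupied patches = N × p* = 55 × 0.7692 = 42.31 ≈ 42.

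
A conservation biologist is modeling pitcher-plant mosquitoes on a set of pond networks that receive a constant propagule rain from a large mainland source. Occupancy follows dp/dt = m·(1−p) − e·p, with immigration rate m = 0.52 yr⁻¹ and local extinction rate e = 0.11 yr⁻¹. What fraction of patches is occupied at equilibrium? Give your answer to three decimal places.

0.825

At equilibrium the propagule rain into empty patches balances local extinction: m(1−p*) = e·p*.
p* = m/(m+e) = 0.52/(0.52+0.11) = 0.52/0.6300 = 0.8254.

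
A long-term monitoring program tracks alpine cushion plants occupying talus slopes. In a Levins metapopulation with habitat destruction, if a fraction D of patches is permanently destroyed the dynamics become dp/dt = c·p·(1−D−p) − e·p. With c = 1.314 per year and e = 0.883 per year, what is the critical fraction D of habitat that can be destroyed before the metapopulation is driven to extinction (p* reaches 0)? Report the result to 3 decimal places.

The nontrivial equilibrium is p* = (1−D) − e/c; extinction occurs when this hits zero.
So D_crit = 1 − e/c = 1 − 0.883/1.314 = 1 − 0.6720 = 0.3280.
Note this equals the original equilibrium occupancy — the Levins extinction-debt result.

0.328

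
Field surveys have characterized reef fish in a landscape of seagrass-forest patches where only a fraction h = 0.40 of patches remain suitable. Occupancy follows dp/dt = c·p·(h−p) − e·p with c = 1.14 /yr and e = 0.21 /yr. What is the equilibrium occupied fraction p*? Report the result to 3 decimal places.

Setting dp/dt = 0 and dividing by p* gives c·(h−p*) = e.
So p* = h − e/c = 0.40 − 0.21/1.14 = 0.40 − 0.1842 = 0.2158.

0.216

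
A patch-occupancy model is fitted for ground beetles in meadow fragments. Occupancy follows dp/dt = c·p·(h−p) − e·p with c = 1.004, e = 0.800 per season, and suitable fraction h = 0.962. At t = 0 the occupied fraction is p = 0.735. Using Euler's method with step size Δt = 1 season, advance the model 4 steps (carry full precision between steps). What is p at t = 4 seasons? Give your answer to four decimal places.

Update rule: p ← p + [c·p·(h−p) − e·p]·Δt with Δt = 1.
  1  |  dp/dt·Δt = -0.420488  |  p_1 = 0.314512
  2  |  dp/dt·Δt = -0.047152  |  p_2 = 0.267360
  3  |  dp/dt·Δt = -0.027426  |  p_3 = 0.239934
  4  |  dp/dt·Δt = -0.018006  |  p_4 = 0.221928

0.2219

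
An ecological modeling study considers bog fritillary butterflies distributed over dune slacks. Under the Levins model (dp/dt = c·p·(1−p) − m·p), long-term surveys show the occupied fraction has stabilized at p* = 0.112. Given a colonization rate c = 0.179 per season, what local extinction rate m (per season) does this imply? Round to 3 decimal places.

0.159

At equilibrium c(1−p*) = m.
m = 0.179 × (1 − 0.112) = 0.179 × 0.8880 = 0.1590.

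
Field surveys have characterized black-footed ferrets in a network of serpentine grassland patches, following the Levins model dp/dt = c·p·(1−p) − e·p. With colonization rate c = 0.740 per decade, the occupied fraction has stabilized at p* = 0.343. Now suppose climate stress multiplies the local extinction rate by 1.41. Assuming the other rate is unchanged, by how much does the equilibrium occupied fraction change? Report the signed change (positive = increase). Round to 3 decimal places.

Balance c(1−p*) = e gives e = 0.740×(1 − 0.34300) = 0.48618.
New p* = 1 − e/c = 1 − 0.68551/0.74000 = 0.07364.
Δp* = 0.07364 − 0.34300 = -0.26936.

-0.269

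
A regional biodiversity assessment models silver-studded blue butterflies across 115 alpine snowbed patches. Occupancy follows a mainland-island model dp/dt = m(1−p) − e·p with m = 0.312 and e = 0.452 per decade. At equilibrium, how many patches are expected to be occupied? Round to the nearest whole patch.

p* = m/(m+e) = 0.312/0.7640 = 0.4084.
Expected occupied patches = N × p* = 115 × 0.4084 = 46.96 ≈ 47.

47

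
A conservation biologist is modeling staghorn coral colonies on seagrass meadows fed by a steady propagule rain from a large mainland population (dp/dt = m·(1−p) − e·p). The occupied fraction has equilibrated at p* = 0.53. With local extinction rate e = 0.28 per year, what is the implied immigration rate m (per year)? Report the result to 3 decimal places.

At equilibrium m(1−p*) = e·p*, so m = e·p*/(1−p*).
m = 0.28 × 0.53 / 0.4700 = 0.1484/0.4700 = 0.3157.

0.316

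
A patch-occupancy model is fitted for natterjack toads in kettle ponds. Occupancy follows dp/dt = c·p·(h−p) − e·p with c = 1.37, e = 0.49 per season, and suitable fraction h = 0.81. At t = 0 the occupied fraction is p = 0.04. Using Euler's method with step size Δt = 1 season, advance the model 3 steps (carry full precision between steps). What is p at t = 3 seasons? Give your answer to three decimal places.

Update rule: p ← p + [c·p·(h−p) − e·p]·Δt with Δt = 1.
t = 1: p = 0.04000 + (+0.02260) = 0.06260
t = 2: p = 0.06260 + (+0.03342) = 0.09602
t = 3: p = 0.09602 + (+0.04687) = 0.14289

0.143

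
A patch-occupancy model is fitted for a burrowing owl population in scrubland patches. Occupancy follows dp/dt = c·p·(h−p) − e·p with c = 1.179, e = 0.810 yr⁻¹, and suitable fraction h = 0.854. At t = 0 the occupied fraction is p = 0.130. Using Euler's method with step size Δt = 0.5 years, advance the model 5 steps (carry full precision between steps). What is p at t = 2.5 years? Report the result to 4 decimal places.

Update rule: p ← p + [c·p·(h−p) − e·p]·Δt with Δt = 0.5.
step 1: Δp = +0.00283, p = 0.13283
step 2: Δp = +0.00267, p = 0.13551
step 3: Δp = +0.00251, p = 0.13802
step 4: Δp = +0.00236, p = 0.14038
step 5: Δp = +0.00220, p = 0.14258

0.1426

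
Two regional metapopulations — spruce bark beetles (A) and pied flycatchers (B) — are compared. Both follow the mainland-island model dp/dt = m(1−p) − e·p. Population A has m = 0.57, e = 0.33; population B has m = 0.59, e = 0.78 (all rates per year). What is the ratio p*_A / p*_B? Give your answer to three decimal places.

1.471

A: p*_A = m/(m+e) = 0.57/0.9000 = 0.6333.
B: p*_B = 0.59/1.3700 = 0.4307.
p*_A / p*_B = 0.6333/0.4307 = 1.4706.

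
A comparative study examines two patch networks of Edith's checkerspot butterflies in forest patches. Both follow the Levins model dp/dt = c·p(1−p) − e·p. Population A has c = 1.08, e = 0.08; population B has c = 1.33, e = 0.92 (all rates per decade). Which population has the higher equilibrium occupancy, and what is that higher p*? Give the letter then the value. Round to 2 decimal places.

A, 0.93

A: p*_A = 1 − 0.08/1.08 = 0.9259.
B: p*_B = 1 − 0.92/1.33 = 0.3083.
A is higher at 0.9259.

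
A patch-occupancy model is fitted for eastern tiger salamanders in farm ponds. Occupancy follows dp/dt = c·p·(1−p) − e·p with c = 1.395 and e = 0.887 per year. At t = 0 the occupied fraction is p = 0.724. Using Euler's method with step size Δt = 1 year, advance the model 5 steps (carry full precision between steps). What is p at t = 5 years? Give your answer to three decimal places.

Update rule: p ← p + [c·p·(1−p) − e·p]·Δt with Δt = 1.
p: 0.72400 → 0.36057  (Δp = -0.36343)
p: 0.36057 → 0.36237  (Δp = +0.00181)
p: 0.36237 → 0.36328  (Δp = +0.00090)
p: 0.36328 → 0.36372  (Δp = +0.00045)
p: 0.36372 → 0.36394  (Δp = +0.00022)

0.364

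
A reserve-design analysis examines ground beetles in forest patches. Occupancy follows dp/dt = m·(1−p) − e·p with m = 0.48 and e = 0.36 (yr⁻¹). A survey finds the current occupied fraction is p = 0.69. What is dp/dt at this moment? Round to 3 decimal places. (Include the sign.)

Colonization term: m·(1−p) = 0.48×0.3100 = 0.14880.
Extinction term: e·p = 0.24840.
dp/dt = 0.14880 − 0.24840 = -0.09960.

-0.100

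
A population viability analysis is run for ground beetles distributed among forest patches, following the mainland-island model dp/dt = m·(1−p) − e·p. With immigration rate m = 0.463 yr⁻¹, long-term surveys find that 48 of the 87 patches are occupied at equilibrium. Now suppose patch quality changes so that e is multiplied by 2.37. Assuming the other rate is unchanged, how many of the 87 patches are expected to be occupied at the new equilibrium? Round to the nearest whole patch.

30

Observed p* = 48/87 = 0.55172.
Balance m(1−p*) = e·p* gives e = m(1−p*)/p* = 0.463×0.44828/0.55172 = 0.37619.
New p* = m/(m+e) = 0.46300/(0.46300+0.89157) = 0.34181.
Expected occupied = 87 × 0.34181 = 29.74 ≈ 30.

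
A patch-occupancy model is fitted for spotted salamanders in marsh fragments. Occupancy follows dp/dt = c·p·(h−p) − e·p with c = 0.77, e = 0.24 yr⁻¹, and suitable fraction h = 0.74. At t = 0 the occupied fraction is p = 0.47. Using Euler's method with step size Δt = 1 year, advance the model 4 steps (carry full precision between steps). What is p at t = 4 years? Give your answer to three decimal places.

Update rule: p ← p + [c·p·(h−p) − e·p]·Δt with Δt = 1.
t = 1: p = 0.47000 + (-0.01509) = 0.45491
t = 2: p = 0.45491 + (-0.00932) = 0.44560
t = 3: p = 0.44560 + (-0.00593) = 0.43966
t = 4: p = 0.43966 + (-0.00384) = 0.43582

0.436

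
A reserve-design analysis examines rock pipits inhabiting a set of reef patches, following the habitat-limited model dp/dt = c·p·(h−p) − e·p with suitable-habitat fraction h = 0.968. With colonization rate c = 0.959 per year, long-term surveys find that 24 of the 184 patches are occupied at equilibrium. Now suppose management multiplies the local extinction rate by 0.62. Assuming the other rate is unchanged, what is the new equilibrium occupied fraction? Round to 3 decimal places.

0.449

Observed p* = 24/184 = 0.13043.
Balance c(h−p*) = e gives e = 0.959×(0.968 − 0.13043) = 0.80323.
New p* = 0.968 − e/c = 0.968 − 0.49800/0.95900 = 0.44871.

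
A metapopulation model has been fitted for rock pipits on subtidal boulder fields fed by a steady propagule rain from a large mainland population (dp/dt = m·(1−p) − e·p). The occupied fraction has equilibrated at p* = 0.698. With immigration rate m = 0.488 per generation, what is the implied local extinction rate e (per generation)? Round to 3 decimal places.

At equilibrium m(1−p*) = e·p*, so e = m(1−p*)/p*.
e = 0.488 × 0.3020 / 0.698 = 0.2111.

0.211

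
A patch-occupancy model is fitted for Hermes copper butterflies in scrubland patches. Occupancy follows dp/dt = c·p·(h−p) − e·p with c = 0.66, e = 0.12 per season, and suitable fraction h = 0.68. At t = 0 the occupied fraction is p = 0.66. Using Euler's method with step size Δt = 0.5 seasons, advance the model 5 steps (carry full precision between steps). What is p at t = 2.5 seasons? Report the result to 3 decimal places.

0.551

Update rule: p ← p + [c·p·(h−p) − e·p]·Δt with Δt = 0.5.
p: 0.66000 → 0.62476  (Δp = -0.03524)
p: 0.62476 → 0.59866  (Δp = -0.02610)
p: 0.59866 → 0.57881  (Δp = -0.01985)
p: 0.57881 → 0.56341  (Δp = -0.01540)
p: 0.56341 → 0.55128  (Δp = -0.01213)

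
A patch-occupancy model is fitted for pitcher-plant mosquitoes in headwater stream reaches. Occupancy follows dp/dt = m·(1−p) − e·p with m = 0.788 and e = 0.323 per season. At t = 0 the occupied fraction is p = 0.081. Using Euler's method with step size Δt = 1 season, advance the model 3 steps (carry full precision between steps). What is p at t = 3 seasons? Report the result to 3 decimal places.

0.710

Update rule: p ← p + [m·(1−p) − e·p]·Δt with Δt = 1.
  1  |  dp/dt·Δt = +0.698009  |  p_1 = 0.779009
  2  |  dp/dt·Δt = -0.077479  |  p_2 = 0.701530
  3  |  dp/dt·Δt = +0.008600  |  p_3 = 0.710130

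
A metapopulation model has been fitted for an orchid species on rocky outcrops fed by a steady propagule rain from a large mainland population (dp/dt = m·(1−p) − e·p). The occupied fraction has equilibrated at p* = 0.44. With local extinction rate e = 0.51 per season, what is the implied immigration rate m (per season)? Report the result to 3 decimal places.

At equilibrium m(1−p*) = e·p*, so m = e·p*/(1−p*).
m = 0.51 × 0.44 / 0.5600 = 0.2244/0.5600 = 0.4007.

0.401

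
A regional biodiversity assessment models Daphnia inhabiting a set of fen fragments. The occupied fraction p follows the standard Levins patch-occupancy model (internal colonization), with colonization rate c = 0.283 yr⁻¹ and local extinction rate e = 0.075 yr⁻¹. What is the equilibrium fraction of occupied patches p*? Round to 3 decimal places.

0.735

Setting dp/dt = 0 and dividing through by p* gives c·(1−p*) = e.
So p* = 1 − e/c = 1 − 0.075/0.283 = 1 − 0.2650 = 0.7350.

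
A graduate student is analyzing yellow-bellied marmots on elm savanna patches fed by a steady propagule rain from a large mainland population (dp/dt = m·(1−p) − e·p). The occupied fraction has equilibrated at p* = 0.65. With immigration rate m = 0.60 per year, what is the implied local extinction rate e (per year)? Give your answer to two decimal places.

0.32

At equilibrium m(1−p*) = e·p*, so e = m(1−p*)/p*.
e = 0.60 × 0.3500 / 0.65 = 0.3231.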